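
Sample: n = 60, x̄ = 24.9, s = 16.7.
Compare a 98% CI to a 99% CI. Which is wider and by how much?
99% CI is wider by 1.17

df = 59
98% CI: t* = 2.391, (19.75, 30.05), width = 2 · t* · s/√n = 10.31
99% CI: t* = 2.662, (19.16, 30.64), width = 2 · t* · s/√n = 11.48

The 99% CI is wider by 11.48 - 10.31 = 1.17.
Higher confidence requires a wider interval.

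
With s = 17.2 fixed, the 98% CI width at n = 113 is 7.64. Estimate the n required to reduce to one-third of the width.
n ≈ 1017

CI width ∝ 1/√n
To reduce width by factor 3, need √n to grow by 3 → need 3² = 9 times as many samples.

Current: n = 113, width = 7.64
New: n = 1017, width ≈ 2.51

Width reduced by factor of 7.64/2.51 = 3.04.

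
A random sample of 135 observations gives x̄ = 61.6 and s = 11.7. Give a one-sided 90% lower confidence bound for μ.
μ ≥ 60.30

Lower bound (one-sided):
t* = 1.288 (one-sided for 90%)
Lower bound = x̄ - t* · s/√n = 61.6 - 1.288 · 11.7/√135 = 60.30

We are 90% confident that μ ≥ 60.30.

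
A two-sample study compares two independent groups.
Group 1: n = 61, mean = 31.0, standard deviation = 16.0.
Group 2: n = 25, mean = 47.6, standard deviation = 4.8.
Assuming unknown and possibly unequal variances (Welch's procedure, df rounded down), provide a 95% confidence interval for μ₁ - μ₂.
(-21.10, -12.10)

Difference: x̄₁ - x̄₂ = -16.60
SE = √(s₁²/n₁ + s₂²/n₂) = √(16.0²/61 + 4.8²/25) = 2.2624
df = 79.64 → 79 (Welch–Satterthwaite, rounded down)
t* = 1.990

CI: -16.60 ± 1.990 · 2.2624 = -16.60 ± 4.50 = (-21.10, -12.10)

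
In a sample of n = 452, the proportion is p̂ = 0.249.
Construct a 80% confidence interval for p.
(0.223, 0.275)

Proportion CI:
SE = √(p̂(1-p̂)/n) = √(0.249 · 0.751 / 452) = 0.02034

z* = 1.282
Margin = z* · SE = 1.282 · 0.02034 = 0.0261

CI: 0.249 ± 0.0261 = (0.223, 0.275)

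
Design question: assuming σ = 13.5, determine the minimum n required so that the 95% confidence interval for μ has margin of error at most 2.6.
n ≥ 104

For margin E ≤ 2.6:
n ≥ (z* · σ / E)²
n ≥ (1.960 · 13.5 / 2.6)²
n ≥ 103.57

Minimum n = 104 (rounding up)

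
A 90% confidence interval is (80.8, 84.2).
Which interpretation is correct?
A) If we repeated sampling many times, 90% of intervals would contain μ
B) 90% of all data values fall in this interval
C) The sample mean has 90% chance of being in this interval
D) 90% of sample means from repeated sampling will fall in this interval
A

A) Correct — this is the frequentist long-run coverage interpretation.
B) Wrong — a CI is about the parameter μ, not individual data values.
C) Wrong — x̄ is observed and sits in the interval by construction.
D) Wrong — coverage applies to intervals containing μ, not to future x̄ values.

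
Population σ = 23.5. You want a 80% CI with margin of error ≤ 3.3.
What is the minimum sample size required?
n ≥ 84

For margin E ≤ 3.3:
n ≥ (z* · σ / E)²
n ≥ (1.282 · 23.5 / 3.3)²
n ≥ 83.35

Minimum n = 84 (rounding up)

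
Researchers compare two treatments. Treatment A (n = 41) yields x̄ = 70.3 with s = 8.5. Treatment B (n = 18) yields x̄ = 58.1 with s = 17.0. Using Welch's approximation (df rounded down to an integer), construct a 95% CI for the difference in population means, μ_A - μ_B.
(3.39, 21.01)

Difference: x̄₁ - x̄₂ = 12.20
SE = √(s₁²/n₁ + s₂²/n₂) = √(8.5²/41 + 17.0²/18) = 4.2211
df = 20.83 → 20 (Welch–Satterthwaite, rounded down)
t* = 2.086

CI: 12.20 ± 2.086 · 4.2211 = 12.20 ± 8.81 = (3.39, 21.01)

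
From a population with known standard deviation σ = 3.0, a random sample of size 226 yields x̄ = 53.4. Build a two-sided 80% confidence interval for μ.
(53.14, 53.66)

z-interval (σ known):
z* = 1.282 for 80% confidence

Margin of error = z* · σ/√n = 1.282 · 3.0/√226 = 0.26

CI: (53.4 - 0.26, 53.4 + 0.26) = (53.14, 53.66)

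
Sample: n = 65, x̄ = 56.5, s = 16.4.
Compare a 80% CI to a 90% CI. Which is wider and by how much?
90% CI is wider by 1.52

df = 64
80% CI: t* = 1.295, (53.87, 59.13), width = 2 · t* · s/√n = 5.27
90% CI: t* = 1.669, (53.10, 59.90), width = 2 · t* · s/√n = 6.79

The 90% CI is wider by 6.79 - 5.27 = 1.52.
Higher confidence requires a wider interval.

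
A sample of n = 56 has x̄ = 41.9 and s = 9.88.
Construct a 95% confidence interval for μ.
(39.25, 44.55)

t-interval (σ unknown):
df = n - 1 = 55
t* = 2.004 for 95% confidence

Margin of error = t* · s/√n = 2.004 · 9.88/√56 = 2.65

CI: (39.25, 44.55)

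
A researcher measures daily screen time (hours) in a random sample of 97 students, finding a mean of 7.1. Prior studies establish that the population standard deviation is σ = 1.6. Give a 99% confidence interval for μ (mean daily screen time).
(6.68, 7.52)

z-interval (σ known):
z* = 2.576 for 99% confidence

Margin of error = z* · σ/√n = 2.576 · 1.6/√97 = 0.42

CI: (7.1 - 0.42, 7.1 + 0.42) = (6.68, 7.52)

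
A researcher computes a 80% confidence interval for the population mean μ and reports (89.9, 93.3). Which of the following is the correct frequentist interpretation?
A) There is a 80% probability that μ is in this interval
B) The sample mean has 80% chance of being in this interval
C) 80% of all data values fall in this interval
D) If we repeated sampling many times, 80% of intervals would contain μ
D

A) Wrong — μ is fixed; the randomness lives in the interval, not in μ.
B) Wrong — x̄ is observed and sits in the interval by construction.
C) Wrong — a CI is about the parameter μ, not individual data values.
D) Correct — this is the frequentist long-run coverage interpretation.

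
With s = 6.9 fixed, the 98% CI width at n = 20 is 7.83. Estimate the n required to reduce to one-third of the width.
n ≈ 180

CI width ∝ 1/√n
To reduce width by factor 3, need √n to grow by 3 → need 3² = 9 times as many samples.

Current: n = 20, width = 7.83
New: n = 180, width ≈ 2.41

Width reduced by factor of 7.83/2.41 = 3.25.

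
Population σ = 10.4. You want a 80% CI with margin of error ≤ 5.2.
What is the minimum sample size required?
n ≥ 7

For margin E ≤ 5.2:
n ≥ (z* · σ / E)²
n ≥ (1.282 · 10.4 / 5.2)²
n ≥ 6.57

Minimum n = 7 (rounding up)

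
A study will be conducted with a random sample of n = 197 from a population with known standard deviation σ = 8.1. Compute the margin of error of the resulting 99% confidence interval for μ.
Margin of error = 1.49

Margin of error = z* · σ/√n
= 2.576 · 8.1/√197
= 2.576 · 8.1/14.0357
= 1.49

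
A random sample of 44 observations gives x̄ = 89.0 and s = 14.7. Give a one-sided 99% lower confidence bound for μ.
μ ≥ 83.65

Lower bound (one-sided):
t* = 2.416 (one-sided for 99%)
Lower bound = x̄ - t* · s/√n = 89.0 - 2.416 · 14.7/√44 = 83.65

We are 99% confident that μ ≥ 83.65.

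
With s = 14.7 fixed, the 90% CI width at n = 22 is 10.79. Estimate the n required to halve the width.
n ≈ 88

CI width ∝ 1/√n
To reduce width by factor 2, need √n to grow by 2 → need 2² = 4 times as many samples.

Current: n = 22, width = 10.79
New: n = 88, width ≈ 5.21

Width reduced by factor of 10.79/5.21 = 2.07.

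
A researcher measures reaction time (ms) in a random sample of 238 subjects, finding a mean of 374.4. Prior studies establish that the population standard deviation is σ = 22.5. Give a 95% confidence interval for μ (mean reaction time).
(371.54, 377.26)

z-interval (σ known):
z* = 1.960 for 95% confidence

Margin of error = z* · σ/√n = 1.960 · 22.5/√238 = 2.86

CI: (374.4 - 2.86, 374.4 + 2.86) = (371.54, 377.26)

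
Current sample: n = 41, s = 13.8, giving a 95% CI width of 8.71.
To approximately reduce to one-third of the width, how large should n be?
n ≈ 369

CI width ∝ 1/√n
To reduce width by factor 3, need √n to grow by 3 → need 3² = 9 times as many samples.

Current: n = 41, width = 8.71
New: n = 369, width ≈ 2.82

Width reduced by factor of 8.71/2.82 = 3.09.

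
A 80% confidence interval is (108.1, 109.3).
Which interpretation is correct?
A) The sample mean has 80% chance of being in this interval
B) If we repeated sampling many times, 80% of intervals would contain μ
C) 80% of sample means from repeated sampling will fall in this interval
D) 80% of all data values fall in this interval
B

A) Wrong — x̄ is observed and sits in the interval by construction.
B) Correct — this is the frequentist long-run coverage interpretation.
C) Wrong — coverage applies to intervals containing μ, not to future x̄ values.
D) Wrong — a CI is about the parameter μ, not individual data values.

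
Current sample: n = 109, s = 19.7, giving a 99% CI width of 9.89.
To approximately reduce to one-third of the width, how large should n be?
n ≈ 981

CI width ∝ 1/√n
To reduce width by factor 3, need √n to grow by 3 → need 3² = 9 times as many samples.

Current: n = 109, width = 9.89
New: n = 981, width ≈ 3.25

Width reduced by factor of 9.89/3.25 = 3.04.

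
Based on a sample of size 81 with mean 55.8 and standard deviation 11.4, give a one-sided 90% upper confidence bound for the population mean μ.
μ ≤ 57.44

Upper bound (one-sided):
t* = 1.292 (one-sided for 90%)
Upper bound = x̄ + t* · s/√n = 55.8 + 1.292 · 11.4/√81 = 57.44

We are 90% confident that μ ≤ 57.44.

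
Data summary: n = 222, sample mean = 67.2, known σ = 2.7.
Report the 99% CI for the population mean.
(66.73, 67.67)

z-interval (σ known):
z* = 2.576 for 99% confidence

Margin of error = z* · σ/√n = 2.576 · 2.7/√222 = 0.47

CI: (67.2 - 0.47, 67.2 + 0.47) = (66.73, 67.67)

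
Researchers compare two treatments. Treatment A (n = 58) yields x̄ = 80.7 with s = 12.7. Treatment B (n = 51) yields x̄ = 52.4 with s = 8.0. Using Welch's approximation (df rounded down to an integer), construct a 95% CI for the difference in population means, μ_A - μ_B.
(24.31, 32.29)

Difference: x̄₁ - x̄₂ = 28.30
SE = √(s₁²/n₁ + s₂²/n₂) = √(12.7²/58 + 8.0²/51) = 2.0089
df = 97.43 → 97 (Welch–Satterthwaite, rounded down)
t* = 1.985

CI: 28.30 ± 1.985 · 2.0089 = 28.30 ± 3.99 = (24.31, 32.29)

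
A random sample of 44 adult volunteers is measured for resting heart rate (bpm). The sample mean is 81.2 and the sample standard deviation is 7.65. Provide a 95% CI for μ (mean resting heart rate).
(78.87, 83.53)

t-interval (σ unknown):
df = n - 1 = 43
t* = 2.017 for 95% confidence

Margin of error = t* · s/√n = 2.017 · 7.65/√44 = 2.33

CI: (78.87, 83.53)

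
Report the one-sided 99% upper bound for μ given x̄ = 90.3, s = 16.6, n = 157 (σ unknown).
μ ≤ 93.41

Upper bound (one-sided):
t* = 2.350 (one-sided for 99%)
Upper bound = x̄ + t* · s/√n = 90.3 + 2.350 · 16.6/√157 = 93.41

We are 99% confident that μ ≤ 93.41.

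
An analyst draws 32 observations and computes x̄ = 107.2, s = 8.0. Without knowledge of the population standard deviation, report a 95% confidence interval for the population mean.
(104.32, 110.08)

t-interval (σ unknown):
df = n - 1 = 31
t* = 2.040 for 95% confidence

Margin of error = t* · s/√n = 2.040 · 8.0/√32 = 2.88

CI: (104.32, 110.08)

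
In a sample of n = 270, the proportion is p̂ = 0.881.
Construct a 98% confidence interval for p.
(0.835, 0.927)

Proportion CI:
SE = √(p̂(1-p̂)/n) = √(0.881 · 0.119 / 270) = 0.01971

z* = 2.326
Margin = z* · SE = 2.326 · 0.01971 = 0.0458

CI: 0.881 ± 0.0458 = (0.835, 0.927)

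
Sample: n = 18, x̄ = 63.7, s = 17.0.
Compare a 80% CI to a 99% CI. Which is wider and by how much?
99% CI is wider by 12.54

df = 17
80% CI: t* = 1.333, (58.36, 69.04), width = 2 · t* · s/√n = 10.68
99% CI: t* = 2.898, (52.09, 75.31), width = 2 · t* · s/√n = 23.22

The 99% CI is wider by 23.22 - 10.68 = 12.54.
Higher confidence requires a wider interval.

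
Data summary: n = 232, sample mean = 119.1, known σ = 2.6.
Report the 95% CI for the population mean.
(118.77, 119.43)

z-interval (σ known):
z* = 1.960 for 95% confidence

Margin of error = z* · σ/√n = 1.960 · 2.6/√232 = 0.33

CI: (119.1 - 0.33, 119.1 + 0.33) = (118.77, 119.43)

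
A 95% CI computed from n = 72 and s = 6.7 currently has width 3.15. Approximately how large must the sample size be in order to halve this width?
n ≈ 288

CI width ∝ 1/√n
To reduce width by factor 2, need √n to grow by 2 → need 2² = 4 times as many samples.

Current: n = 72, width = 3.15
New: n = 288, width ≈ 1.55

Width reduced by factor of 3.15/1.55 = 2.03.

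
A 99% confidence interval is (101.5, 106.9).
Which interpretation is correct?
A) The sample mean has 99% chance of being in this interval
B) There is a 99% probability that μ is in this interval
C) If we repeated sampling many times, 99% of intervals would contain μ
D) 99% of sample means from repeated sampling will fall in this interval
C

A) Wrong — x̄ is observed and sits in the interval by construction.
B) Wrong — μ is fixed; the randomness lives in the interval, not in μ.
C) Correct — this is the frequentist long-run coverage interpretation.
D) Wrong — coverage applies to intervals containing μ, not to future x̄ values.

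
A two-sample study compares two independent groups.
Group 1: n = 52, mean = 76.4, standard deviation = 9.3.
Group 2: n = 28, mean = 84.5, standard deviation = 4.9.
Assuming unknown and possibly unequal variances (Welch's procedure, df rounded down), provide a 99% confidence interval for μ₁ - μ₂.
(-12.29, -3.91)

Difference: x̄₁ - x̄₂ = -8.10
SE = √(s₁²/n₁ + s₂²/n₂) = √(9.3²/52 + 4.9²/28) = 1.5877
df = 77.99 → 77 (Welch–Satterthwaite, rounded down)
t* = 2.641

CI: -8.10 ± 2.641 · 1.5877 = -8.10 ± 4.19 = (-12.29, -3.91)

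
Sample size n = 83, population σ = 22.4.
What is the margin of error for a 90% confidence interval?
Margin of error = 4.04

Margin of error = z* · σ/√n
= 1.645 · 22.4/√83
= 1.645 · 22.4/9.1104
= 4.04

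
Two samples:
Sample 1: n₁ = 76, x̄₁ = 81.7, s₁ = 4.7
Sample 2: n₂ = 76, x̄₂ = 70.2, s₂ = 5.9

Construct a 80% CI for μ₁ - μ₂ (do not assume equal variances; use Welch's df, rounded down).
(10.39, 12.61)

Difference: x̄₁ - x̄₂ = 11.50
SE = √(s₁²/n₁ + s₂²/n₂) = √(4.7²/76 + 5.9²/76) = 0.8653
df = 142.86 → 142 (Welch–Satterthwaite, rounded down)
t* = 1.288

CI: 11.50 ± 1.288 · 0.8653 = 11.50 ± 1.11 = (10.39, 12.61)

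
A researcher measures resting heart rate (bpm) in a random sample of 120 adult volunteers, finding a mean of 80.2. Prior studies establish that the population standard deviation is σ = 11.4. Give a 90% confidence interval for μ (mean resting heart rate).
(78.49, 81.91)

z-interval (σ known):
z* = 1.645 for 90% confidence

Margin of error = z* · σ/√n = 1.645 · 11.4/√120 = 1.71

CI: (80.2 - 1.71, 80.2 + 1.71) = (78.49, 81.91)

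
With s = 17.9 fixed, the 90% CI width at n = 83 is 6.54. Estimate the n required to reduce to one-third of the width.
n ≈ 747

CI width ∝ 1/√n
To reduce width by factor 3, need √n to grow by 3 → need 3² = 9 times as many samples.

Current: n = 83, width = 6.54
New: n = 747, width ≈ 2.16

Width reduced by factor of 6.54/2.16 = 3.03.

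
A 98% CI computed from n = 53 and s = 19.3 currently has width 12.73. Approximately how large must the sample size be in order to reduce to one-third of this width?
n ≈ 477

CI width ∝ 1/√n
To reduce width by factor 3, need √n to grow by 3 → need 3² = 9 times as many samples.

Current: n = 53, width = 12.73
New: n = 477, width ≈ 4.13

Width reduced by factor of 12.73/4.13 = 3.08.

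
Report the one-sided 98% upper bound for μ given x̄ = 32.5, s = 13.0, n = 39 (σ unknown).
μ ≤ 36.93

Upper bound (one-sided):
t* = 2.127 (one-sided for 98%)
Upper bound = x̄ + t* · s/√n = 32.5 + 2.127 · 13.0/√39 = 36.93

We are 98% confident that μ ≤ 36.93.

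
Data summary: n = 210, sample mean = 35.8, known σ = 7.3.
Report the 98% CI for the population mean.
(34.63, 36.97)

z-interval (σ known):
z* = 2.326 for 98% confidence

Margin of error = z* · σ/√n = 2.326 · 7.3/√210 = 1.17

CI: (35.8 - 1.17, 35.8 + 1.17) = (34.63, 36.97)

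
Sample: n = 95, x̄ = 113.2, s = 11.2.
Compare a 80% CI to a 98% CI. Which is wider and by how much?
98% CI is wider by 2.47

df = 94
80% CI: t* = 1.291, (111.72, 114.68), width = 2 · t* · s/√n = 2.97
98% CI: t* = 2.367, (110.48, 115.92), width = 2 · t* · s/√n = 5.44

The 98% CI is wider by 5.44 - 2.97 = 2.47.
Higher confidence requires a wider interval.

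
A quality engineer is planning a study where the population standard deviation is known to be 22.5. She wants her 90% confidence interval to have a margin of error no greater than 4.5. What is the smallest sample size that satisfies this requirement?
n ≥ 68

For margin E ≤ 4.5:
n ≥ (z* · σ / E)²
n ≥ (1.645 · 22.5 / 4.5)²
n ≥ 67.65

Minimum n = 68 (rounding up)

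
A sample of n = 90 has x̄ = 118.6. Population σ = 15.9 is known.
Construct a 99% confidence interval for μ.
(114.28, 122.92)

z-interval (σ known):
z* = 2.576 for 99% confidence

Margin of error = z* · σ/√n = 2.576 · 15.9/√90 = 4.32

CI: (118.6 - 4.32, 118.6 + 4.32) = (114.28, 122.92)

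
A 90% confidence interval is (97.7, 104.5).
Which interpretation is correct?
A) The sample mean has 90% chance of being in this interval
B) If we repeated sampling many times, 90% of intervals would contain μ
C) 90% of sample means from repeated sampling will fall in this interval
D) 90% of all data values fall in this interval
B

A) Wrong — x̄ is observed and sits in the interval by construction.
B) Correct — this is the frequentist long-run coverage interpretation.
C) Wrong — coverage applies to intervals containing μ, not to future x̄ values.
D) Wrong — a CI is about the parameter μ, not individual data values.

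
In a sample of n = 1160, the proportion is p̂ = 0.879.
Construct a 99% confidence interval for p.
(0.854, 0.904)

Proportion CI:
SE = √(p̂(1-p̂)/n) = √(0.879 · 0.121 / 1160) = 0.00958

z* = 2.576
Margin = z* · SE = 2.576 · 0.00958 = 0.0247

CI: 0.879 ± 0.0247 = (0.854, 0.904)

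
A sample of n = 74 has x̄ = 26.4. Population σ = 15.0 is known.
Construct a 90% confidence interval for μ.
(23.53, 29.27)

z-interval (σ known):
z* = 1.645 for 90% confidence

Margin of error = z* · σ/√n = 1.645 · 15.0/√74 = 2.87

CI: (26.4 - 2.87, 26.4 + 2.87) = (23.53, 29.27)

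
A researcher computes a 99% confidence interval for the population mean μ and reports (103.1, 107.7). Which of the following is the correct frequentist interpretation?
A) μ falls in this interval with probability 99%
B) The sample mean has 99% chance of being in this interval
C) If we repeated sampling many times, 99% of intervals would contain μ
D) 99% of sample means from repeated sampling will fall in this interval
C

A) Wrong — μ is fixed; the randomness lives in the interval, not in μ.
B) Wrong — x̄ is observed and sits in the interval by construction.
C) Correct — this is the frequentist long-run coverage interpretation.
D) Wrong — coverage applies to intervals containing μ, not to future x̄ values.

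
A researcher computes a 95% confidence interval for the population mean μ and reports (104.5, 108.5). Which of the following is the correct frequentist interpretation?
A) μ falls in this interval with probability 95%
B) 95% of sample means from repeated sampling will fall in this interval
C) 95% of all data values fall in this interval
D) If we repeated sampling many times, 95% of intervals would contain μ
D

A) Wrong — μ is fixed; the randomness lives in the interval, not in μ.
B) Wrong — coverage applies to intervals containing μ, not to future x̄ values.
C) Wrong — a CI is about the parameter μ, not individual data values.
D) Correct — this is the frequentist long-run coverage interpretation.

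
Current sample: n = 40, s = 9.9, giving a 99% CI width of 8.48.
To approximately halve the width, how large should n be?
n ≈ 160

CI width ∝ 1/√n
To reduce width by factor 2, need √n to grow by 2 → need 2² = 4 times as many samples.

Current: n = 40, width = 8.48
New: n = 160, width ≈ 4.08

Width reduced by factor of 8.48/4.08 = 2.08.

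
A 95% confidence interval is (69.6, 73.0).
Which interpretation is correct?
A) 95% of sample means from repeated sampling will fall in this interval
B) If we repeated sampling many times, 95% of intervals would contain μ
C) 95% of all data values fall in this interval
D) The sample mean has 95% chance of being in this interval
B

A) Wrong — coverage applies to intervals containing μ, not to future x̄ values.
B) Correct — this is the frequentist long-run coverage interpretation.
C) Wrong — a CI is about the parameter μ, not individual data values.
D) Wrong — x̄ is observed and sits in the interval by construction.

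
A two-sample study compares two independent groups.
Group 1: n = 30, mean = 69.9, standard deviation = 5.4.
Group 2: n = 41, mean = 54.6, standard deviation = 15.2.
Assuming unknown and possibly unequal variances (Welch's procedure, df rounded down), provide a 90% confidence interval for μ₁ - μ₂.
(10.99, 19.61)

Difference: x̄₁ - x̄₂ = 15.30
SE = √(s₁²/n₁ + s₂²/n₂) = √(5.4²/30 + 15.2²/41) = 2.5704
df = 52.82 → 52 (Welch–Satterthwaite, rounded down)
t* = 1.675

CI: 15.30 ± 1.675 · 2.5704 = 15.30 ± 4.31 = (10.99, 19.61)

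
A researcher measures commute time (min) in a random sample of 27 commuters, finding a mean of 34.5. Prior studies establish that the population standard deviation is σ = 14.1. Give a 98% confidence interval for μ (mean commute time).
(28.19, 40.81)

z-interval (σ known):
z* = 2.326 for 98% confidence

Margin of error = z* · σ/√n = 2.326 · 14.1/√27 = 6.31

CI: (34.5 - 6.31, 34.5 + 6.31) = (28.19, 40.81)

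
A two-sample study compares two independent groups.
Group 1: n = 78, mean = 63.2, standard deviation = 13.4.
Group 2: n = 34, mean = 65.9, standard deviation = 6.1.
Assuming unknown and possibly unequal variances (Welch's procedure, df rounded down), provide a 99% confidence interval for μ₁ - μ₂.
(-7.53, 2.13)

Difference: x̄₁ - x̄₂ = -2.70
SE = √(s₁²/n₁ + s₂²/n₂) = √(13.4²/78 + 6.1²/34) = 1.8429
df = 109.74 → 109 (Welch–Satterthwaite, rounded down)
t* = 2.622

CI: -2.70 ± 2.622 · 1.8429 = -2.70 ± 4.83 = (-7.53, 2.13)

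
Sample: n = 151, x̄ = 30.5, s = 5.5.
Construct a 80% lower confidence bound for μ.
μ ≥ 30.12

Lower bound (one-sided):
t* = 0.844 (one-sided for 80%)
Lower bound = x̄ - t* · s/√n = 30.5 - 0.844 · 5.5/√151 = 30.12

We are 80% confident that μ ≥ 30.12.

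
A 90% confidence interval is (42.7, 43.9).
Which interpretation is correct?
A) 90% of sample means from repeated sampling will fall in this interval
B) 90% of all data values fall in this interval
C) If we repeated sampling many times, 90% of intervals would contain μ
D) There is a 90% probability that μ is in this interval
C

A) Wrong — coverage applies to intervals containing μ, not to future x̄ values.
B) Wrong — a CI is about the parameter μ, not individual data values.
C) Correct — this is the frequentist long-run coverage interpretation.
D) Wrong — μ is fixed; the randomness lives in the interval, not in μ.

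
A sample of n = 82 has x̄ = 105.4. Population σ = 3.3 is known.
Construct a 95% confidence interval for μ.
(104.69, 106.11)

z-interval (σ known):
z* = 1.960 for 95% confidence

Margin of error = z* · σ/√n = 1.960 · 3.3/√82 = 0.71

CI: (105.4 - 0.71, 105.4 + 0.71) = (104.69, 106.11)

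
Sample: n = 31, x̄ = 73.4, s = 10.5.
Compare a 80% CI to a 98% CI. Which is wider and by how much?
98% CI is wider by 4.33

df = 30
80% CI: t* = 1.310, (70.93, 75.87), width = 2 · t* · s/√n = 4.94
98% CI: t* = 2.457, (68.77, 78.03), width = 2 · t* · s/√n = 9.27

The 98% CI is wider by 9.27 - 4.94 = 4.33.
Higher confidence requires a wider interval.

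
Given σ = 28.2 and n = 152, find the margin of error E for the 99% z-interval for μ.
Margin of error = 5.89

Margin of error = z* · σ/√n
= 2.576 · 28.2/√152
= 2.576 · 28.2/12.3288
= 5.89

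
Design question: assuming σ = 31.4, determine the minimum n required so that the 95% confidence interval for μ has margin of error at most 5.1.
n ≥ 146

For margin E ≤ 5.1:
n ≥ (z* · σ / E)²
n ≥ (1.960 · 31.4 / 5.1)²
n ≥ 145.62

Minimum n = 146 (rounding up)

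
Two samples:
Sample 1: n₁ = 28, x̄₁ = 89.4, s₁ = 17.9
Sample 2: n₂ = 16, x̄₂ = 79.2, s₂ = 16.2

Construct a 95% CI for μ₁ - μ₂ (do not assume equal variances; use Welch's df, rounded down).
(-0.52, 20.92)

Difference: x̄₁ - x̄₂ = 10.20
SE = √(s₁²/n₁ + s₂²/n₂) = √(17.9²/28 + 16.2²/16) = 5.2769
df = 34.03 → 34 (Welch–Satterthwaite, rounded down)
t* = 2.032

CI: 10.20 ± 2.032 · 5.2769 = 10.20 ± 10.72 = (-0.52, 20.92)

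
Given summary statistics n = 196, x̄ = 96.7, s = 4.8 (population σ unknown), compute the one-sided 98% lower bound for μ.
μ ≥ 95.99

Lower bound (one-sided):
t* = 2.068 (one-sided for 98%)
Lower bound = x̄ - t* · s/√n = 96.7 - 2.068 · 4.8/√196 = 95.99

We are 98% confident that μ ≥ 95.99.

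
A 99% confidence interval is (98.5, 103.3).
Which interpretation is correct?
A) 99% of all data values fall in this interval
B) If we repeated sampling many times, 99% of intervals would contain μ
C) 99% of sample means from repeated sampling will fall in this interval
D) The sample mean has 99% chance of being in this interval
B

A) Wrong — a CI is about the parameter μ, not individual data values.
B) Correct — this is the frequentist long-run coverage interpretation.
C) Wrong — coverage applies to intervals containing μ, not to future x̄ values.
D) Wrong — x̄ is observed and sits in the interval by construction.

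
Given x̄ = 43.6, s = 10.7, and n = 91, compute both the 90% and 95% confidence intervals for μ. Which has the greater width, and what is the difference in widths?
95% CI is wider by 0.73

df = 90
90% CI: t* = 1.662, (41.74, 45.46), width = 2 · t* · s/√n = 3.73
95% CI: t* = 1.987, (41.37, 45.83), width = 2 · t* · s/√n = 4.46

The 95% CI is wider by 4.46 - 3.73 = 0.73.
Higher confidence requires a wider interval.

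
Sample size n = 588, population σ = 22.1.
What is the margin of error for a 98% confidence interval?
Margin of error = 2.12

Margin of error = z* · σ/√n
= 2.326 · 22.1/√588
= 2.326 · 22.1/24.2487
= 2.12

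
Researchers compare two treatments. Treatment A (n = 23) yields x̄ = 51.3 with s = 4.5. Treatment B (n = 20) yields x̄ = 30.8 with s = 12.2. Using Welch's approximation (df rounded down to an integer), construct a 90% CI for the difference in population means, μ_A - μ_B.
(15.56, 25.44)

Difference: x̄₁ - x̄₂ = 20.50
SE = √(s₁²/n₁ + s₂²/n₂) = √(4.5²/23 + 12.2²/20) = 2.8849
df = 23.48 → 23 (Welch–Satterthwaite, rounded down)
t* = 1.714

CI: 20.50 ± 1.714 · 2.8849 = 20.50 ± 4.94 = (15.56, 25.44)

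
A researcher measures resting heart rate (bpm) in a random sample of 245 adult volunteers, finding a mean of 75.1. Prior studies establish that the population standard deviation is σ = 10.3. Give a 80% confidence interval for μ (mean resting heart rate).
(74.26, 75.94)

z-interval (σ known):
z* = 1.282 for 80% confidence

Margin of error = z* · σ/√n = 1.282 · 10.3/√245 = 0.84

CI: (75.1 - 0.84, 75.1 + 0.84) = (74.26, 75.94)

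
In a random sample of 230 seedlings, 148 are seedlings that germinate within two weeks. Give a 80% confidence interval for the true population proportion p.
(0.603, 0.684)

Proportion CI:
p̂ = 148/230 = 0.64348
SE = √(p̂(1-p̂)/n) = √(0.64348 · 0.35652 / 230) = 0.03158

z* = 1.282
Margin = z* · SE = 1.282 · 0.03158 = 0.0405

CI: 0.64348 ± 0.0405 = (0.603, 0.684)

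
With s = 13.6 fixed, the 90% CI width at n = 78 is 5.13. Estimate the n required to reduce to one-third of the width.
n ≈ 702

CI width ∝ 1/√n
To reduce width by factor 3, need √n to grow by 3 → need 3² = 9 times as many samples.

Current: n = 78, width = 5.13
New: n = 702, width ≈ 1.69

Width reduced by factor of 5.13/1.69 = 3.04.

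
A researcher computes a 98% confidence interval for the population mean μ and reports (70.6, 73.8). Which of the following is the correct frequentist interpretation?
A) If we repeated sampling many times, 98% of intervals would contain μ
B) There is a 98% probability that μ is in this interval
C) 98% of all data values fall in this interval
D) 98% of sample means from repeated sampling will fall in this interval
A

A) Correct — this is the frequentist long-run coverage interpretation.
B) Wrong — μ is fixed; the randomness lives in the interval, not in μ.
C) Wrong — a CI is about the parameter μ, not individual data values.
D) Wrong — coverage applies to intervals containing μ, not to future x̄ values.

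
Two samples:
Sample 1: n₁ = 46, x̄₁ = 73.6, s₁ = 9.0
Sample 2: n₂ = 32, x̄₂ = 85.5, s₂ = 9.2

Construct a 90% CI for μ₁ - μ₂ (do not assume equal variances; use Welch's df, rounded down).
(-15.40, -8.40)

Difference: x̄₁ - x̄₂ = -11.90
SE = √(s₁²/n₁ + s₂²/n₂) = √(9.0²/46 + 9.2²/32) = 2.0990
df = 65.90 → 65 (Welch–Satterthwaite, rounded down)
t* = 1.669

CI: -11.90 ± 1.669 · 2.0990 = -11.90 ± 3.50 = (-15.40, -8.40)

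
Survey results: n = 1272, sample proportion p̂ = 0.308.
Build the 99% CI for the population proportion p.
(0.275, 0.341)

Proportion CI:
SE = √(p̂(1-p̂)/n) = √(0.308 · 0.692 / 1272) = 0.01294

z* = 2.576
Margin = z* · SE = 2.576 · 0.01294 = 0.0333

CI: 0.308 ± 0.0333 = (0.275, 0.341)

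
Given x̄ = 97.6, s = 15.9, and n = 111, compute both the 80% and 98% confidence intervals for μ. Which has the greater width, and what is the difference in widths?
98% CI is wider by 3.24

df = 110
80% CI: t* = 1.289, (95.65, 99.55), width = 2 · t* · s/√n = 3.89
98% CI: t* = 2.361, (94.04, 101.16), width = 2 · t* · s/√n = 7.13

The 98% CI is wider by 7.13 - 3.89 = 3.24.
Higher confidence requires a wider interval.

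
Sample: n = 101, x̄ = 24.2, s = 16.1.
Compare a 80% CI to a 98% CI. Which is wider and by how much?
98% CI is wider by 3.44

df = 100
80% CI: t* = 1.290, (22.13, 26.27), width = 2 · t* · s/√n = 4.13
98% CI: t* = 2.364, (20.41, 27.99), width = 2 · t* · s/√n = 7.57

The 98% CI is wider by 7.57 - 4.13 = 3.44.
Higher confidence requires a wider interval.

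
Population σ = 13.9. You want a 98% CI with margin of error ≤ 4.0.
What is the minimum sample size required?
n ≥ 66

For margin E ≤ 4.0:
n ≥ (z* · σ / E)²
n ≥ (2.326 · 13.9 / 4.0)²
n ≥ 65.33

Minimum n = 66 (rounding up)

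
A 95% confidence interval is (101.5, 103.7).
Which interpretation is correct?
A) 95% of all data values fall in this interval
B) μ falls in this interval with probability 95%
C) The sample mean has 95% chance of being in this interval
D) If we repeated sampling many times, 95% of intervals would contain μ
D

A) Wrong — a CI is about the parameter μ, not individual data values.
B) Wrong — μ is fixed; the randomness lives in the interval, not in μ.
C) Wrong — x̄ is observed and sits in the interval by construction.
D) Correct — this is the frequentist long-run coverage interpretation.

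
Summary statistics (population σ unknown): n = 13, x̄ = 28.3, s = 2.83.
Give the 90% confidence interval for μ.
(26.90, 29.70)

t-interval (σ unknown):
df = n - 1 = 12
t* = 1.782 for 90% confidence

Margin of error = t* · s/√n = 1.782 · 2.83/√13 = 1.40

CI: (26.90, 29.70)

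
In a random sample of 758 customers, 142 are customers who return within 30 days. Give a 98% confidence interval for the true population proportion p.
(0.154, 0.220)

Proportion CI:
p̂ = 142/758 = 0.18734
SE = √(p̂(1-p̂)/n) = √(0.18734 · 0.81266 / 758) = 0.01417

z* = 2.326
Margin = z* · SE = 2.326 · 0.01417 = 0.0330

CI: 0.18734 ± 0.0330 = (0.154, 0.220)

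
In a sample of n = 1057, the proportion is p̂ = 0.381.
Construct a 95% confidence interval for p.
(0.352, 0.410)

Proportion CI:
SE = √(p̂(1-p̂)/n) = √(0.381 · 0.619 / 1057) = 0.01494

z* = 1.960
Margin = z* · SE = 1.960 · 0.01494 = 0.0293

CI: 0.381 ± 0.0293 = (0.352, 0.410)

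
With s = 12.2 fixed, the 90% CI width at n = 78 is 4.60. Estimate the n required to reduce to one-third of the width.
n ≈ 702

CI width ∝ 1/√n
To reduce width by factor 3, need √n to grow by 3 → need 3² = 9 times as many samples.

Current: n = 78, width = 4.60
New: n = 702, width ≈ 1.52

Width reduced by factor of 4.60/1.52 = 3.03.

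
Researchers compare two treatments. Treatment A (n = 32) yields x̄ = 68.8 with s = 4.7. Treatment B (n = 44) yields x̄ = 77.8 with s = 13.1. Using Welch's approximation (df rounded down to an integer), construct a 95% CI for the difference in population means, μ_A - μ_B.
(-13.29, -4.71)

Difference: x̄₁ - x̄₂ = -9.00
SE = √(s₁²/n₁ + s₂²/n₂) = √(4.7²/32 + 13.1²/44) = 2.1426
df = 57.09 → 57 (Welch–Satterthwaite, rounded down)
t* = 2.002

CI: -9.00 ± 2.002 · 2.1426 = -9.00 ± 4.29 = (-13.29, -4.71)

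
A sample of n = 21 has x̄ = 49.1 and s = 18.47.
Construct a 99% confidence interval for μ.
(37.63, 60.57)

t-interval (σ unknown):
df = n - 1 = 20
t* = 2.845 for 99% confidence

Margin of error = t* · s/√n = 2.845 · 18.47/√21 = 11.47

CI: (37.63, 60.57)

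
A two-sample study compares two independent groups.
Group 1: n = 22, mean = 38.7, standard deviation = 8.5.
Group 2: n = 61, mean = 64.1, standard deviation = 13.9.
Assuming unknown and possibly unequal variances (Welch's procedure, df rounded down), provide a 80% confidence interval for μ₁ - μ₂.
(-28.69, -22.11)

Difference: x̄₁ - x̄₂ = -25.40
SE = √(s₁²/n₁ + s₂²/n₂) = √(8.5²/22 + 13.9²/61) = 2.5400
df = 61.14 → 61 (Welch–Satterthwaite, rounded down)
t* = 1.296

CI: -25.40 ± 1.296 · 2.5400 = -25.40 ± 3.29 = (-28.69, -22.11)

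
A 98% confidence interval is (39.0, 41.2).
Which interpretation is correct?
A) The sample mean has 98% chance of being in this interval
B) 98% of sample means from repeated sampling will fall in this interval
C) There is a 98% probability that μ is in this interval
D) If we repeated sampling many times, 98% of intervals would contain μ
D

A) Wrong — x̄ is observed and sits in the interval by construction.
B) Wrong — coverage applies to intervals containing μ, not to future x̄ values.
C) Wrong — μ is fixed; the randomness lives in the interval, not in μ.
D) Correct — this is the frequentist long-run coverage interpretation.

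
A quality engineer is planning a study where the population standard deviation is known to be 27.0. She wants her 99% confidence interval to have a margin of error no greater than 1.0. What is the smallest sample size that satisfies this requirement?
n ≥ 4838

For margin E ≤ 1.0:
n ≥ (z* · σ / E)²
n ≥ (2.576 · 27.0 / 1.0)²
n ≥ 4837.48

Minimum n = 4838 (rounding up)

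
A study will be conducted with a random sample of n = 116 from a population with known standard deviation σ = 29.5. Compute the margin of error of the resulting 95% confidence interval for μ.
Margin of error = 5.37

Margin of error = z* · σ/√n
= 1.960 · 29.5/√116
= 1.960 · 29.5/10.7703
= 5.37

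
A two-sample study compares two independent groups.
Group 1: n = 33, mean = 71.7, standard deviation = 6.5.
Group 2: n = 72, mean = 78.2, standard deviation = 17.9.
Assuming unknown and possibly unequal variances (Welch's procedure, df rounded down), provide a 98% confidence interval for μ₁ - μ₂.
(-12.16, -0.84)

Difference: x̄₁ - x̄₂ = -6.50
SE = √(s₁²/n₁ + s₂²/n₂) = √(6.5²/33 + 17.9²/72) = 2.3938
df = 99.46 → 99 (Welch–Satterthwaite, rounded down)
t* = 2.365

CI: -6.50 ± 2.365 · 2.3938 = -6.50 ± 5.66 = (-12.16, -0.84)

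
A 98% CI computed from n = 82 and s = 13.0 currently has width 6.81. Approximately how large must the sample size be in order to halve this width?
n ≈ 328

CI width ∝ 1/√n
To reduce width by factor 2, need √n to grow by 2 → need 2² = 4 times as many samples.

Current: n = 82, width = 6.81
New: n = 328, width ≈ 3.36

Width reduced by factor of 6.81/3.36 = 2.03.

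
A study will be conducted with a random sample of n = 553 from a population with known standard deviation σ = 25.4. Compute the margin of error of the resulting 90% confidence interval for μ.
Margin of error = 1.78

Margin of error = z* · σ/√n
= 1.645 · 25.4/√553
= 1.645 · 25.4/23.5160
= 1.78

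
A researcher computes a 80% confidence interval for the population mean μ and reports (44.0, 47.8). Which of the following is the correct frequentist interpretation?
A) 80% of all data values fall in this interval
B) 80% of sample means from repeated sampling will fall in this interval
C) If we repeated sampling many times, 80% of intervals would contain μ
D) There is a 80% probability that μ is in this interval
C

A) Wrong — a CI is about the parameter μ, not individual data values.
B) Wrong — coverage applies to intervals containing μ, not to future x̄ values.
C) Correct — this is the frequentist long-run coverage interpretation.
D) Wrong — μ is fixed; the randomness lives in the interval, not in μ.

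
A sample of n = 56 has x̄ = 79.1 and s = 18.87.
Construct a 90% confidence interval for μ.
(74.88, 83.32)

t-interval (σ unknown):
df = n - 1 = 55
t* = 1.673 for 90% confidence

Margin of error = t* · s/√n = 1.673 · 18.87/√56 = 4.22

CI: (74.88, 83.32)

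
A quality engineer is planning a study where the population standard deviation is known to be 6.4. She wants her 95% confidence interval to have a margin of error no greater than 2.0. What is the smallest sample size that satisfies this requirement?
n ≥ 40

For margin E ≤ 2.0:
n ≥ (z* · σ / E)²
n ≥ (1.960 · 6.4 / 2.0)²
n ≥ 39.34

Minimum n = 40 (rounding up)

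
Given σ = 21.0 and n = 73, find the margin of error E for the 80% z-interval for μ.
Margin of error = 3.15

Margin of error = z* · σ/√n
= 1.282 · 21.0/√73
= 1.282 · 21.0/8.5440
= 3.15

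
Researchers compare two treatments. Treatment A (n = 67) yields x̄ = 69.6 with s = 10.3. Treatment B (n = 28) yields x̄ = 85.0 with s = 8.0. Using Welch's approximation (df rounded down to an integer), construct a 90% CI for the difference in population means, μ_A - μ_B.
(-18.68, -12.12)

Difference: x̄₁ - x̄₂ = -15.40
SE = √(s₁²/n₁ + s₂²/n₂) = √(10.3²/67 + 8.0²/28) = 1.9670
df = 64.67 → 64 (Welch–Satterthwaite, rounded down)
t* = 1.669

CI: -15.40 ± 1.669 · 1.9670 = -15.40 ± 3.28 = (-18.68, -12.12)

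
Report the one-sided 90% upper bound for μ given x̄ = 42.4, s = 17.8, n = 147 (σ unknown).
μ ≤ 44.29

Upper bound (one-sided):
t* = 1.287 (one-sided for 90%)
Upper bound = x̄ + t* · s/√n = 42.4 + 1.287 · 17.8/√147 = 44.29

We are 90% confident that μ ≤ 44.29.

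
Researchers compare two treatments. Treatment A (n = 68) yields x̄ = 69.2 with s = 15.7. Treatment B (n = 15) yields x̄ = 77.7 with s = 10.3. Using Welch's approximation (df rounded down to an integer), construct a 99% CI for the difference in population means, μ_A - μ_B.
(-17.49, 0.49)

Difference: x̄₁ - x̄₂ = -8.50
SE = √(s₁²/n₁ + s₂²/n₂) = √(15.7²/68 + 10.3²/15) = 3.2707
df = 30.36 → 30 (Welch–Satterthwaite, rounded down)
t* = 2.750

CI: -8.50 ± 2.750 · 3.2707 = -8.50 ± 8.99 = (-17.49, 0.49)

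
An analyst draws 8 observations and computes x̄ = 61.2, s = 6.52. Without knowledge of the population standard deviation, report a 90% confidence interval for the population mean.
(56.83, 65.57)

t-interval (σ unknown):
df = n - 1 = 7
t* = 1.895 for 90% confidence

Margin of error = t* · s/√n = 1.895 · 6.52/√8 = 4.37

CI: (56.83, 65.57)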